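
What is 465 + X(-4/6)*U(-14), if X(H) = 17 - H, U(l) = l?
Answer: 653/3 ≈ 217.67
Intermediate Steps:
465 + X(-4/6)*U(-14) = 465 + (17 - (-4)/6)*(-14) = 465 + (17 - 1*(-⅔))*(-14) = 465 + (17 + ⅔)*(-14) = 465 + (53/3)*(-14) = 465 - 742/3 = 653/3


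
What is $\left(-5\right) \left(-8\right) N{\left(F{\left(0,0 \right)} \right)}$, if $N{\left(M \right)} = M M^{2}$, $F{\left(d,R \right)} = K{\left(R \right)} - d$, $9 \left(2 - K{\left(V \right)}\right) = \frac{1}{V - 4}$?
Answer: $\frac{1945085}{5832} \approx 333.52$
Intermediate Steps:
$K{\left(V \right)} = 2 - \frac{1}{9 \left(-4 + V\right)}$ ($K{\left(V \right)} = 2 - \frac{1}{9 \left(V - 4\right)} = 2 - \frac{1}{9 \left(-4 + V\right)}$)
$F{\left(d,R \right)} = - d + \frac{-73 + 18 R}{9 \left(-4 + R\right)}$ ($F{\left(d,R \right)} = \frac{-73 + 18 R}{9 \left(-4 + R\right)} - d = - d + \frac{-73 + 18 R}{9 \left(-4 + R\right)}$)
$N{\left(M \right)} = M^{3}$
$\left(-5\right) \left(-8\right) N{\left(F{\left(0,0 \right)} \right)} = \left(-5\right) \left(-8\right) \left(\frac{- \frac{73}{9} + 2 \cdot 0 - 0 \left(-4 + 0\right)}{-4 + 0}\right)^{3} = 40 \left(\frac{- \frac{73}{9} + 0 - 0 \left(-4\right)}{-4}\right)^{3} = 40 \left(- \frac{- \frac{73}{9} + 0 + 0}{4}\right)^{3} = 40 \left(\left(- \frac{1}{4}\right) \left(- \frac{73}{9}\right)\right)^{3} = 40 \left(\frac{73}{36}\right)^{3} = 40 \cdot \frac{389017}{46656} = \frac{1945085}{5832}$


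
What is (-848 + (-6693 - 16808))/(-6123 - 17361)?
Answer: 24349/23484 ≈ 1.0368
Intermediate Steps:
(-848 + (-6693 - 16808))/(-6123 - 17361) = (-848 - 23501)/(-23484) = -24349*(-1/23484) = 24349/23484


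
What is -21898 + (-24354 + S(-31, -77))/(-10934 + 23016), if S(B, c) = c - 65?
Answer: -132298066/6041 ≈ -21900.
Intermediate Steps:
S(B, c) = -65 + c
-21898 + (-24354 + S(-31, -77))/(-10934 + 23016) = -21898 + (-24354 + (-65 - 77))/(-10934 + 23016) = -21898 + (-24354 - 142)/12082 = -21898 - 24496*1/12082 = -21898 - 12248/6041 = -132298066/6041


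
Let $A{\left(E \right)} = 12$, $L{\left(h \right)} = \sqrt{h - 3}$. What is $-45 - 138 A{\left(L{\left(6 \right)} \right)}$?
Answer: $-1701$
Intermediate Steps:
$L{\left(h \right)} = \sqrt{-3 + h}$
$-45 - 138 A{\left(L{\left(6 \right)} \right)} = -45 - 1656 = -1701$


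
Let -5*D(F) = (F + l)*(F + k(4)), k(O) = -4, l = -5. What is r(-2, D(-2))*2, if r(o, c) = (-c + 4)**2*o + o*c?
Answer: -14536/25 ≈ -581.44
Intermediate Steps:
D(F) = -(-5 + F)*(-4 + F)/5 (D(F) = -(F - 5)*(F - 4)/5 = -(-5 + F)*(-4 + F)/5)
r(o, c) = c*o + o*(4 - c)**2 (r(o, c) = (4 - c)**2*o + c*o = o*(4 - c)**2 + c*o = c*o + o*(4 - c)**2)
r(-2, D(-2))*2 = -2*((-4 - 1/5*(-2)**2 + (9/5)*(-2)) + (-4 + (-4 - 1/5*(-2)**2 + (9/5)*(-2)))**2)*2 = -2*((-4 - 1/5*4 - 18/5) + (-4 + (-4 - 1/5*4 - 18/5))**2)*2 = -2*((-4 - 4/5 - 18/5) + (-4 + (-4 - 4/5 - 18/5))**2)*2 = -2*(-42/5 + (-4 - 42/5)**2)*2 = -2*(-42/5 + (-62/5)**2)*2 = -2*(-42/5 + 3844/25)*2 = -2*3634/25*2 = -7268/25*2 = -14536/25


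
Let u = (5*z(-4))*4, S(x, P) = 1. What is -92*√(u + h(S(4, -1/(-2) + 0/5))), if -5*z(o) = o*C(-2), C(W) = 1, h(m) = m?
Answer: -92*√17 ≈ -379.33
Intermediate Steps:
z(o) = -o/5
u = 16 (u = (5*(-⅕*(-4)))*4 = (5*(⅘))*4 = 4*4 = 16)
-92*√(u + h(S(4, -1/(-2) + 0/5))) = -92*√(16 + 1) = -92*√17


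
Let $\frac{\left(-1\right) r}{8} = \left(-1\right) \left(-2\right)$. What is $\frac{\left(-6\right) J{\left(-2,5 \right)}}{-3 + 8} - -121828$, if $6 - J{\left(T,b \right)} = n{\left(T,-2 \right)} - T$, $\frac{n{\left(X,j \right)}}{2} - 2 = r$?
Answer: $\frac{608948}{5} \approx 1.2179 \cdot 10^{5}$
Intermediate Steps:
$r = -16$ ($r = - 8 \left(\left(-1\right) \left(-2\right)\right) = \left(-8\right) 2 = -16$)
$n{\left(X,j \right)} = -28$ ($n{\left(X,j \right)} = 4 + 2 \left(-16\right) = 4 - 32 = -28$)
$J{\left(T,b \right)} = 34 + T$ ($J{\left(T,b \right)} = 6 - \left(-28 - T\right) = 6 + \left(28 + T\right) = 34 + T$)
$\frac{\left(-6\right) J{\left(-2,5 \right)}}{-3 + 8} - -121828 = \frac{\left(-6\right) \left(34 - 2\right)}{-3 + 8} - -121828 = \frac{\left(-6\right) 32}{5} + 121828 = \left(-192\right) \frac{1}{5} + 121828 = - \frac{192}{5} + 121828 = \frac{608948}{5}$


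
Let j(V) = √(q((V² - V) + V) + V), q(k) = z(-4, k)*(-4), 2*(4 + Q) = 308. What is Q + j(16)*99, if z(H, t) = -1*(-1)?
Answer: 150 + 198*√3 ≈ 492.95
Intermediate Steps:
Q = 150 (Q = -4 + (½)*308 = -4 + 154 = 150)
z(H, t) = 1
q(k) = -4 (q(k) = 1*(-4) = -4)
j(V) = √(-4 + V)
Q + j(16)*99 = 150 + √(-4 + 16)*99 = 150 + √12*99 = 150 + (2*√3)*99 = 150 + 198*√3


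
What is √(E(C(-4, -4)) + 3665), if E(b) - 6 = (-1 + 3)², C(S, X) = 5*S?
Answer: 35*√3 ≈ 60.622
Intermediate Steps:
E(b) = 10 (E(b) = 6 + (-1 + 3)² = 6 + 2² = 6 + 4 = 10)
√(E(C(-4, -4)) + 3665) = √(10 + 3665) = √3675 = 35*√3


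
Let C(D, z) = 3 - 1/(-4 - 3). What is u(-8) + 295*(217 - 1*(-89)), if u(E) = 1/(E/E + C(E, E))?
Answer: 2617837/29 ≈ 90270.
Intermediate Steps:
C(D, z) = 22/7 (C(D, z) = 3 - 1/(-7) = 3 - 1*(-⅐) = 3 + ⅐ = 22/7)
u(E) = 7/29 (u(E) = 1/(E/E + 22/7) = 1/(1 + 22/7) = 1/(29/7) = 7/29)
u(-8) + 295*(217 - 1*(-89)) = 7/29 + 295*(217 - 1*(-89)) = 7/29 + 295*(217 + 89) = 7/29 + 295*306 = 7/29 + 90270 = 2617837/29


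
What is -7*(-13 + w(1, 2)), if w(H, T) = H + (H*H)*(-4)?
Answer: 112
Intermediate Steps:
w(H, T) = H - 4*H² (w(H, T) = H + H²*(-4) = H - 4*H²)
-7*(-13 + w(1, 2)) = -7*(-13 + 1*(1 - 4*1)) = -7*(-13 + 1*(1 - 4)) = -7*(-13 + 1*(-3)) = -7*(-13 - 3) = -7*(-16) = 112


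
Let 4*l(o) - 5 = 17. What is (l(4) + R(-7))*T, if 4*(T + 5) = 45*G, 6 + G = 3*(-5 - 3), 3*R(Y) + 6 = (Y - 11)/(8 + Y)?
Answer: 3425/4 ≈ 856.25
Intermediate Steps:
R(Y) = -2 + (-11 + Y)/(3*(8 + Y)) (R(Y) = -2 + ((Y - 11)/(8 + Y))/3 = -2 + ((-11 + Y)/(8 + Y))/3 = -2 + (-11 + Y)/(3*(8 + Y)))
G = -30 (G = -6 + 3*(-5 - 3) = -6 + 3*(-8) = -6 - 24 = -30)
l(o) = 11/2 (l(o) = 5/4 + (¼)*17 = 5/4 + 17/4 = 11/2)
T = -685/2 (T = -5 + (45*(-30))/4 = -5 + (¼)*(-1350) = -5 - 675/2 = -685/2 ≈ -342.50)
(l(4) + R(-7))*T = (11/2 + (-59 - 5*(-7))/(3*(8 - 7)))*(-685/2) = (11/2 + (⅓)*(-59 + 35)/1)*(-685/2) = (11/2 + (⅓)*1*(-24))*(-685/2) = (11/2 - 8)*(-685/2) = -5/2*(-685/2) = 3425/4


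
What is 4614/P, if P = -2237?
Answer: -4614/2237 ≈ -2.0626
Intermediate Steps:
4614/P = 4614/(-2237) = 4614*(-1/2237) = -4614/2237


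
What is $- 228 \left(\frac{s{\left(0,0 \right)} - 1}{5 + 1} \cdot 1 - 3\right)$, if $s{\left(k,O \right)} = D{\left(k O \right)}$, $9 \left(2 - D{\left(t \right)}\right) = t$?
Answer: $646$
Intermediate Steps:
$D{\left(t \right)} = 2 - \frac{t}{9}$
$s{\left(k,O \right)} = 2 - \frac{O k}{9}$ ($s{\left(k,O \right)} = 2 - \frac{k O}{9} = 2 - \frac{O k}{9}$)
$- 228 \left(\frac{s{\left(0,0 \right)} - 1}{5 + 1} \cdot 1 - 3\right) = - 228 \left(\frac{\left(2 - 0 \cdot 0\right) - 1}{5 + 1} \cdot 1 - 3\right) = - 228 \left(\frac{\left(2 + 0\right) - 1}{6} \cdot 1 - 3\right) = - 228 \left(\left(2 - 1\right) \frac{1}{6} \cdot 1 - 3\right) = - 228 \left(1 \cdot \frac{1}{6} \cdot 1 - 3\right) = - 228 \left(\frac{1}{6} \cdot 1 - 3\right) = - 228 \left(\frac{1}{6} - 3\right) = \left(-228\right) \left(- \frac{17}{6}\right) = 646$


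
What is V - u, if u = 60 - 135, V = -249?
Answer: -174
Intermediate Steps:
u = -75
V - u = -249 - 1*(-75) = -249 + 75 = -174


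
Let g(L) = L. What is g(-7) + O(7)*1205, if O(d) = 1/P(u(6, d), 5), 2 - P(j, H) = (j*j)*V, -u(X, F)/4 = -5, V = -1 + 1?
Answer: 1191/2 ≈ 595.50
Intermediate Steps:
V = 0
u(X, F) = 20 (u(X, F) = -4*(-5) = 20)
P(j, H) = 2 (P(j, H) = 2 - j*j*0 = 2 - j²*0 = 2 - 1*0 = 2 + 0 = 2)
O(d) = ½ (O(d) = 1/2 = ½)
g(-7) + O(7)*1205 = -7 + (½)*1205 = -7 + 1205/2 = 1191/2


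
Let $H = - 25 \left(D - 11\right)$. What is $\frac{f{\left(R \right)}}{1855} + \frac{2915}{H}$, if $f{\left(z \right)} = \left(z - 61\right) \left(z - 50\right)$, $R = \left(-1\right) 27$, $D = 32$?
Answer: $- \frac{10571}{5565} \approx -1.8996$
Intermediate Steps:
$R = -27$
$f{\left(z \right)} = \left(-61 + z\right) \left(-50 + z\right)$
$H = -525$ ($H = - 25 \left(32 - 11\right) = \left(-25\right) 21 = -525$)
$\frac{f{\left(R \right)}}{1855} + \frac{2915}{H} = \frac{3050 + \left(-27\right)^{2} - -2997}{1855} + \frac{2915}{-525} = \left(3050 + 729 + 2997\right) \frac{1}{1855} + 2915 \left(- \frac{1}{525}\right) = 6776 \cdot \frac{1}{1855} - \frac{583}{105} = \frac{968}{265} - \frac{583}{105} = - \frac{10571}{5565}$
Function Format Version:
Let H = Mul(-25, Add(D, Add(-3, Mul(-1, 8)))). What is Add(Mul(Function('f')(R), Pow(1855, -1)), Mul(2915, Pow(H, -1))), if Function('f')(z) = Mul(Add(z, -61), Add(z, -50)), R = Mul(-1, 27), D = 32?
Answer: Rational(-10571, 5565) ≈ -1.8996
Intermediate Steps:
R = -27
Function('f')(z) = Mul(Add(-61, z), Add(-50, z))
H = -525 (H = Mul(-25, Add(32, Add(-3, Mul(-1, 8)))) = Mul(-25, Add(32, Add(-3, -8))) = Mul(-25, Add(32, -11)) = Mul(-25, 21) = -525)
Add(Mul(Function('f')(R), Pow(1855, -1)), Mul(2915, Pow(H, -1))) = Add(Mul(Add(3050, Pow(-27, 2), Mul(-111, -27)), Pow(1855, -1)), Mul(2915, Pow(-525, -1))) = Add(Mul(Add(3050, 729, 2997), Rational(1, 1855)), Mul(2915, Rational(-1, 525))) = Add(Mul(6776, Rational(1, 1855)), Rational(-583, 105)) = Add(Rational(968, 265), Rational(-583, 105)) = Rational(-10571, 5565)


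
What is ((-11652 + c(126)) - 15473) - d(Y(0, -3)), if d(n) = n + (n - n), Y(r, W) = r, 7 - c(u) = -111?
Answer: -27007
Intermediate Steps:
c(u) = 118 (c(u) = 7 - 1*(-111) = 7 + 111 = 118)
d(n) = n (d(n) = n + 0 = n)
((-11652 + c(126)) - 15473) - d(Y(0, -3)) = ((-11652 + 118) - 15473) - 1*0 = (-11534 - 15473) + 0 = -27007 + 0 = -27007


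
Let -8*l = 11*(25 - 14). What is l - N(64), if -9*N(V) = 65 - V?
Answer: -1081/72 ≈ -15.014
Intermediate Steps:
l = -121/8 (l = -11*(25 - 14)/8 = -11*11/8 = -⅛*121 = -121/8 ≈ -15.125)
N(V) = -65/9 + V/9 (N(V) = -(65 - V)/9 = -65/9 + V/9)
l - N(64) = -121/8 - (-65/9 + (⅑)*64) = -121/8 - (-65/9 + 64/9) = -121/8 - 1*(-⅑) = -121/8 + ⅑ = -1081/72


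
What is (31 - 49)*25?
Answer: -450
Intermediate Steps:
(31 - 49)*25 = -18*25 = -450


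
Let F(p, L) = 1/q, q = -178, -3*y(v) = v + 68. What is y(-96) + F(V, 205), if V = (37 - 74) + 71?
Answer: 4981/534 ≈ 9.3277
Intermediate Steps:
V = 34 (V = -37 + 71 = 34)
y(v) = -68/3 - v/3 (y(v) = -(v + 68)/3 = -(68 + v)/3 = -68/3 - v/3)
F(p, L) = -1/178 (F(p, L) = 1/(-178) = 1*(-1/178) = -1/178)
y(-96) + F(V, 205) = (-68/3 - ⅓*(-96)) - 1/178 = (-68/3 + 32) - 1/178 = 28/3 - 1/178 = 4981/534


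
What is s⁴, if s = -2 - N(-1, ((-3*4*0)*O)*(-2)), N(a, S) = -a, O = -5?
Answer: 81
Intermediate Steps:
s = -3 (s = -2 - (-1)*(-1) = -2 - 1*1 = -2 - 1 = -3)
s⁴ = (-3)⁴ = 81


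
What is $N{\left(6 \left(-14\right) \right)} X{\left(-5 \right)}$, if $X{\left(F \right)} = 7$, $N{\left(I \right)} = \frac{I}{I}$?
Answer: $7$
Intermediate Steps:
$N{\left(I \right)} = 1$
$N{\left(6 \left(-14\right) \right)} X{\left(-5 \right)} = 1 \cdot 7 = 7$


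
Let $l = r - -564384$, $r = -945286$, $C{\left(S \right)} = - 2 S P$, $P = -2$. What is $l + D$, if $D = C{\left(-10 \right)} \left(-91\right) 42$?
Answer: $-228022$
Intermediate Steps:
$C{\left(S \right)} = 4 S$ ($C{\left(S \right)} = - 2 S \left(-2\right) = 4 S$)
$D = 152880$ ($D = 4 \left(-10\right) \left(-91\right) 42 = \left(-40\right) \left(-91\right) 42 = 3640 \cdot 42 = 152880$)
$l = -380902$ ($l = -945286 - -564384 = -945286 + 564384 = -380902$)
$l + D = -380902 + 152880 = -228022$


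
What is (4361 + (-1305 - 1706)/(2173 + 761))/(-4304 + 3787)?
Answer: -12792163/1516878 ≈ -8.4332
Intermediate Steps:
(4361 + (-1305 - 1706)/(2173 + 761))/(-4304 + 3787) = (4361 - 3011/2934)/(-517) = (4361 - 3011*1/2934)*(-1/517) = (4361 - 3011/2934)*(-1/517) = (12792163/2934)*(-1/517) = -12792163/1516878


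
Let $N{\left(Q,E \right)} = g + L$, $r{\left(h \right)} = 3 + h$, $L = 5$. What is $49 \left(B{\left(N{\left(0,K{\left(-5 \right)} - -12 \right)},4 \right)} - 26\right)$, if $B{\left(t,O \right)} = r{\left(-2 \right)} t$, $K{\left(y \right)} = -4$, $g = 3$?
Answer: $-882$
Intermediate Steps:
$N{\left(Q,E \right)} = 8$ ($N{\left(Q,E \right)} = 3 + 5 = 8$)
$B{\left(t,O \right)} = t$ ($B{\left(t,O \right)} = \left(3 - 2\right) t = 1 t = t$)
$49 \left(B{\left(N{\left(0,K{\left(-5 \right)} - -12 \right)},4 \right)} - 26\right) = 49 \left(8 - 26\right) = 49 \left(-18\right) = -882$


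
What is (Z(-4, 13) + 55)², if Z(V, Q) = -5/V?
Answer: 50625/16 ≈ 3164.1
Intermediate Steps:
(Z(-4, 13) + 55)² = (-5/(-4) + 55)² = (-5*(-¼) + 55)² = (5/4 + 55)² = (225/4)² = 50625/16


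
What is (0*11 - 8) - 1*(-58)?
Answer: 50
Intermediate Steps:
(0*11 - 8) - 1*(-58) = (0 - 8) + 58 = -8 + 58 = 50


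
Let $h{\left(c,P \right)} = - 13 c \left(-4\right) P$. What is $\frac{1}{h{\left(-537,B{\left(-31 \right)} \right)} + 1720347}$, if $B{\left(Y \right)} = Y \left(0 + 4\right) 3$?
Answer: $\frac{1}{12108075} \approx 8.259 \cdot 10^{-8}$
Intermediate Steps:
$B{\left(Y \right)} = 12 Y$ ($B{\left(Y \right)} = Y 4 \cdot 3 = Y 12 = 12 Y$)
$h{\left(c,P \right)} = 52 P c$ ($h{\left(c,P \right)} = 52 c P = 52 P c$)
$\frac{1}{h{\left(-537,B{\left(-31 \right)} \right)} + 1720347} = \frac{1}{52 \cdot 12 \left(-31\right) \left(-537\right) + 1720347} = \frac{1}{52 \left(-372\right) \left(-537\right) + 1720347} = \frac{1}{10387728 + 1720347} = \frac{1}{12108075}$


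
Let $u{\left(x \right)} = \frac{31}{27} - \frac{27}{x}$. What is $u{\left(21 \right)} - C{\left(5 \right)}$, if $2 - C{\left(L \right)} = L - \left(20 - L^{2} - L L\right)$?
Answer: $\frac{6211}{189} \approx 32.862$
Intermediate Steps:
$C{\left(L \right)} = 22 - L - 2 L^{2}$ ($C{\left(L \right)} = 2 - \left(L - \left(20 - L^{2} - L L\right)\right) = 2 - \left(L + \left(\left(L^{2} + L^{2}\right) - 20\right)\right) = 2 - \left(L + \left(2 L^{2} - 20\right)\right) = 2 - \left(L + \left(-20 + 2 L^{2}\right)\right) = 2 - \left(-20 + L + 2 L^{2}\right) = 22 - L - 2 L^{2}$)
$u{\left(x \right)} = \frac{31}{27} - \frac{27}{x}$ ($u{\left(x \right)} = 31 \cdot \frac{1}{27} - \frac{27}{x} = \frac{31}{27} - \frac{27}{x}$)
$u{\left(21 \right)} - C{\left(5 \right)} = \left(\frac{31}{27} - \frac{27}{21}\right) - \left(22 - 5 - 2 \cdot 5^{2}\right) = \left(\frac{31}{27} - \frac{9}{7}\right) - \left(22 - 5 - 50\right) = - \frac{26}{189} - -33 = - \frac{26}{189} + 33 = \frac{6211}{189}$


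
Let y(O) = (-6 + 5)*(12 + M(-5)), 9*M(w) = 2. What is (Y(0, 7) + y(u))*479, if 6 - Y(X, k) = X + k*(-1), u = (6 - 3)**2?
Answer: 3353/9 ≈ 372.56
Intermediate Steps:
u = 9 (u = 3**2 = 9)
M(w) = 2/9 (M(w) = (1/9)*2 = 2/9)
Y(X, k) = 6 + k - X (Y(X, k) = 6 - (X + k*(-1)) = 6 - (X - k) = 6 + (k - X) = 6 + k - X)
y(O) = -110/9 (y(O) = (-6 + 5)*(12 + 2/9) = -1*110/9 = -110/9)
(Y(0, 7) + y(u))*479 = ((6 + 7 - 1*0) - 110/9)*479 = ((6 + 7 + 0) - 110/9)*479 = (13 - 110/9)*479 = (7/9)*479 = 3353/9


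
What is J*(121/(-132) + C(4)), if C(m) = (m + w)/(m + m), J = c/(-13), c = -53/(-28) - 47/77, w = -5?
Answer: 9875/96096 ≈ 0.10276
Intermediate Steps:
c = 395/308 (c = -53*(-1/28) - 47*1/77 = 53/28 - 47/77 = 395/308 ≈ 1.2825)
J = -395/4004 (J = (395/308)/(-13) = (395/308)*(-1/13) = -395/4004 ≈ -0.098651)
C(m) = (-5 + m)/(2*m) (C(m) = (m - 5)/(m + m) = (-5 + m)/((2*m)) = (-5 + m)*(1/(2*m)) = (-5 + m)/(2*m))
J*(121/(-132) + C(4)) = -395*(121/(-132) + (1/2)*(-5 + 4)/4)/4004 = -395*(121*(-1/132) + (1/2)*(1/4)*(-1))/4004 = -395*(-11/12 - 1/8)/4004 = -395/4004*(-25/24) = 9875/96096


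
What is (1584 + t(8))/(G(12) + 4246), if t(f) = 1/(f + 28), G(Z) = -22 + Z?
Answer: 57025/152496 ≈ 0.37394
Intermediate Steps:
t(f) = 1/(28 + f)
(1584 + t(8))/(G(12) + 4246) = (1584 + 1/(28 + 8))/((-22 + 12) + 4246) = (1584 + 1/36)/(-10 + 4246) = (1584 + 1/36)/4236 = (57025/36)*(1/4236) = 57025/152496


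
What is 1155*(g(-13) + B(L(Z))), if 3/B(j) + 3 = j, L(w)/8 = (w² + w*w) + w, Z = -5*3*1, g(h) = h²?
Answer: 226232160/1159 ≈ 1.9520e+5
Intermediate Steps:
Z = -15 (Z = -15*1 = -15)
L(w) = 8*w + 16*w² (L(w) = 8*((w² + w*w) + w) = 8*((w² + w²) + w) = 8*(2*w² + w) = 8*(w + 2*w²) = 8*w + 16*w²)
B(j) = 3/(-3 + j)
1155*(g(-13) + B(L(Z))) = 1155*((-13)² + 3/(-3 + 8*(-15)*(1 + 2*(-15)))) = 1155*(169 + 3/(-3 + 8*(-15)*(1 - 30))) = 1155*(169 + 3/(-3 + 8*(-15)*(-29))) = 1155*(169 + 3/(-3 + 3480)) = 1155*(169 + 3/3477) = 1155*(169 + 3*(1/3477)) = 1155*(169 + 1/1159) = 1155*(195872/1159) = 226232160/1159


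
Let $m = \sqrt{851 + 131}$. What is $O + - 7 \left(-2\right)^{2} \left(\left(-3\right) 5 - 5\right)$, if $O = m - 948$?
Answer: $-388 + \sqrt{982} \approx -356.66$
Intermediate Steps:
$m = \sqrt{982} \approx 31.337$
$O = -948 + \sqrt{982}$ ($O = \sqrt{982} - 948 = -948 + \sqrt{982} \approx -916.66$)
$O + - 7 \left(-2\right)^{2} \left(\left(-3\right) 5 - 5\right) = \left(-948 + \sqrt{982}\right) + - 7 \left(-2\right)^{2} \left(\left(-3\right) 5 - 5\right) = \left(-948 + \sqrt{982}\right) + \left(-7\right) 4 \left(-15 - 5\right) = \left(-948 + \sqrt{982}\right) - -560 = \left(-948 + \sqrt{982}\right) + 560 = -388 + \sqrt{982}$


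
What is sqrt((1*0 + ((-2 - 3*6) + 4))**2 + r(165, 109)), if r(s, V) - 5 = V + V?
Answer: sqrt(479) ≈ 21.886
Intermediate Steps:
r(s, V) = 5 + 2*V (r(s, V) = 5 + (V + V) = 5 + 2*V)
sqrt((1*0 + ((-2 - 3*6) + 4))**2 + r(165, 109)) = sqrt((1*0 + ((-2 - 3*6) + 4))**2 + (5 + 2*109)) = sqrt((0 + ((-2 - 18) + 4))**2 + (5 + 218)) = sqrt((0 + (-20 + 4))**2 + 223) = sqrt((0 - 16)**2 + 223) = sqrt((-16)**2 + 223) = sqrt(256 + 223) = sqrt(479)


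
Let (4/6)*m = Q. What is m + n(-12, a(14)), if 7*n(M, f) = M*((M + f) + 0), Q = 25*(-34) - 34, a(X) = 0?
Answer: -9138/7 ≈ -1305.4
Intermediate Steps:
Q = -884 (Q = -850 - 34 = -884)
m = -1326 (m = (3/2)*(-884) = -1326)
n(M, f) = M*(M + f)/7 (n(M, f) = (M*((M + f) + 0))/7 = (M*(M + f))/7 = M*(M + f)/7)
m + n(-12, a(14)) = -1326 + (1/7)*(-12)*(-12 + 0) = -1326 + (1/7)*(-12)*(-12) = -1326 + 144/7 = -9138/7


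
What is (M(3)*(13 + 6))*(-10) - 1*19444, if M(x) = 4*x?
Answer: -21724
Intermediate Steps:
(M(3)*(13 + 6))*(-10) - 1*19444 = ((4*3)*(13 + 6))*(-10) - 1*19444 = (12*19)*(-10) - 19444 = 228*(-10) - 19444 = -2280 - 19444 = -21724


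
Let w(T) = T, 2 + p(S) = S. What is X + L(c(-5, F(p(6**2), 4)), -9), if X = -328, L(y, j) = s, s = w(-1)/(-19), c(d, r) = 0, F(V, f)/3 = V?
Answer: -6231/19 ≈ -327.95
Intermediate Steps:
p(S) = -2 + S
F(V, f) = 3*V
s = 1/19 (s = -1/(-19) = -1*(-1/19) = 1/19 ≈ 0.052632)
L(y, j) = 1/19
X + L(c(-5, F(p(6**2), 4)), -9) = -328 + 1/19 = -6231/19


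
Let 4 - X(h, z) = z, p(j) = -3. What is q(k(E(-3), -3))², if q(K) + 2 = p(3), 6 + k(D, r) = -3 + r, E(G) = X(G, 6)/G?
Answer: 25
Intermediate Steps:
X(h, z) = 4 - z
E(G) = -2/G (E(G) = (4 - 1*6)/G = (4 - 6)/G = -2/G)
k(D, r) = -9 + r (k(D, r) = -6 + (-3 + r) = -9 + r)
q(K) = -5 (q(K) = -2 - 3 = -5)
q(k(E(-3), -3))² = (-5)² = 25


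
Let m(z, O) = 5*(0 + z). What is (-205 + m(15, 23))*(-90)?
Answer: 11700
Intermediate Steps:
m(z, O) = 5*z
(-205 + m(15, 23))*(-90) = (-205 + 5*15)*(-90) = (-205 + 75)*(-90) = -130*(-90) = 11700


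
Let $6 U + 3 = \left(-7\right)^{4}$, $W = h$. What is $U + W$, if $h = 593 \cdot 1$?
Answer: $\frac{2978}{3} \approx 992.67$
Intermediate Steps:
$h = 593$
$W = 593$
$U = \frac{1199}{3}$ ($U = - \frac{1}{2} + \frac{\left(-7\right)^{4}}{6} = - \frac{1}{2} + \frac{1}{6} \cdot 2401 = - \frac{1}{2} + \frac{2401}{6} = \frac{1199}{3} \approx 399.67$)
$U + W = \frac{1199}{3} + 593 = \frac{2978}{3}$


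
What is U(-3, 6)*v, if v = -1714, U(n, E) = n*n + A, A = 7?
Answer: -27424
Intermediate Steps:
U(n, E) = 7 + n² (U(n, E) = n*n + 7 = n² + 7 = 7 + n²)
U(-3, 6)*v = (7 + (-3)²)*(-1714) = (7 + 9)*(-1714) = 16*(-1714) = -27424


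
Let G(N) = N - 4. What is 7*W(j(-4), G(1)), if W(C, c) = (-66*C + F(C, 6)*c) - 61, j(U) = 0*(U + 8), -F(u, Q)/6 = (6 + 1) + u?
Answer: 455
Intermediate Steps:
F(u, Q) = -42 - 6*u (F(u, Q) = -6*((6 + 1) + u) = -6*(7 + u) = -42 - 6*u)
G(N) = -4 + N
j(U) = 0 (j(U) = 0*(8 + U) = 0)
W(C, c) = -61 - 66*C + c*(-42 - 6*C) (W(C, c) = (-66*C + (-42 - 6*C)*c) - 61 = (-66*C + c*(-42 - 6*C)) - 61 = -61 - 66*C + c*(-42 - 6*C))
7*W(j(-4), G(1)) = 7*(-61 - 66*0 - 6*(-4 + 1)*(7 + 0)) = 7*(-61 + 0 - 6*(-3)*7) = 7*(-61 + 0 + 126) = 7*65 = 455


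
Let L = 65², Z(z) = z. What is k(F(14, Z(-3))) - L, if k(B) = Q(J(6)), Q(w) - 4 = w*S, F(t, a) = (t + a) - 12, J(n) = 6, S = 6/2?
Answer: -4203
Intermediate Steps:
S = 3 (S = 6*(½) = 3)
F(t, a) = -12 + a + t (F(t, a) = (a + t) - 12 = -12 + a + t)
L = 4225
Q(w) = 4 + 3*w (Q(w) = 4 + w*3 = 4 + 3*w)
k(B) = 22 (k(B) = 4 + 3*6 = 4 + 18 = 22)
k(F(14, Z(-3))) - L = 22 - 1*4225 = 22 - 4225 = -4203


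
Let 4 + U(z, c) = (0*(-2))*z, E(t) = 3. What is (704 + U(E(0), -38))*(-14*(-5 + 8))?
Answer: -29400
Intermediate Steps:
U(z, c) = -4 (U(z, c) = -4 + (0*(-2))*z = -4 + 0*z = -4 + 0 = -4)
(704 + U(E(0), -38))*(-14*(-5 + 8)) = (704 - 4)*(-14*(-5 + 8)) = 700*(-14*3) = 700*(-42) = -29400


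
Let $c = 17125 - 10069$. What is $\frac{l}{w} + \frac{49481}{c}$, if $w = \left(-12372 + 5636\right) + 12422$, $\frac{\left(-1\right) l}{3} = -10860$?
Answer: $\frac{255616723}{20060208} \approx 12.742$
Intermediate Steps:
$c = 7056$
$l = 32580$ ($l = \left(-3\right) \left(-10860\right) = 32580$)
$w = 5686$ ($w = -6736 + 12422 = 5686$)
$\frac{l}{w} + \frac{49481}{c} = \frac{32580}{5686} + \frac{49481}{7056} = 32580 \cdot \frac{1}{5686} + 49481 \cdot \frac{1}{7056} = \frac{16290}{2843} + \frac{49481}{7056} = \frac{255616723}{20060208}$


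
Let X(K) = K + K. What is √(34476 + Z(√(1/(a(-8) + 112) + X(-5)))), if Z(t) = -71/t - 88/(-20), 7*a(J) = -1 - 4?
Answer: √(52216332468890 + 13814825*I*√6062957)/38915 ≈ 185.69 + 0.060484*I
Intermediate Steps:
a(J) = -5/7 (a(J) = (-1 - 4)/7 = (⅐)*(-5) = -5/7)
X(K) = 2*K
Z(t) = 22/5 - 71/t (Z(t) = -71/t - 88*(-1/20) = -71/t + 22/5 = 22/5 - 71/t)
√(34476 + Z(√(1/(a(-8) + 112) + X(-5)))) = √(34476 + (22/5 - 71/√(1/(-5/7 + 112) + 2*(-5)))) = √(34476 + (22/5 - 71/√(1/(779/7) - 10))) = √(34476 + (22/5 - 71/√(7/779 - 10))) = √(34476 + (22/5 - 71*(-I*√6062957/7783))) = √(34476 + (22/5 - (-71)*I*√6062957/7783)) = √(34476 + (22/5 + 71*I*√6062957/7783)) = √(172402/5 + 71*I*√6062957/7783)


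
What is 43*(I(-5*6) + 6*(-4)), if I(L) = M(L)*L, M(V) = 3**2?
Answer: -12642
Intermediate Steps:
M(V) = 9
I(L) = 9*L
43*(I(-5*6) + 6*(-4)) = 43*(9*(-5*6) + 6*(-4)) = 43*(9*(-30) - 24) = 43*(-270 - 24) = 43*(-294) = -12642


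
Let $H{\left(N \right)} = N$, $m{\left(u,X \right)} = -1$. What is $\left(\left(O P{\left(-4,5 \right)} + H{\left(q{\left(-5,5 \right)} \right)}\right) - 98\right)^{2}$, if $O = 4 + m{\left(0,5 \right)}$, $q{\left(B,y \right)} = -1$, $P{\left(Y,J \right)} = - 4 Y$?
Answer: $2601$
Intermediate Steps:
$O = 3$ ($O = 4 - 1 = 3$)
$\left(\left(O P{\left(-4,5 \right)} + H{\left(q{\left(-5,5 \right)} \right)}\right) - 98\right)^{2} = \left(\left(3 \left(\left(-4\right) \left(-4\right)\right) - 1\right) - 98\right)^{2} = \left(\left(3 \cdot 16 - 1\right) - 98\right)^{2} = \left(\left(48 - 1\right) - 98\right)^{2} = \left(47 - 98\right)^{2} = \left(-51\right)^{2} = 2601$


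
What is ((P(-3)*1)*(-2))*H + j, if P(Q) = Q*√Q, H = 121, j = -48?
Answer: -48 + 726*I*√3 ≈ -48.0 + 1257.5*I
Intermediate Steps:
P(Q) = Q^(3/2)
((P(-3)*1)*(-2))*H + j = (((-3)^(3/2)*1)*(-2))*121 - 48 = ((-3*I*√3*1)*(-2))*121 - 48 = (-3*I*√3*(-2))*121 - 48 = (6*I*√3)*121 - 48 = 726*I*√3 - 48 = -48 + 726*I*√3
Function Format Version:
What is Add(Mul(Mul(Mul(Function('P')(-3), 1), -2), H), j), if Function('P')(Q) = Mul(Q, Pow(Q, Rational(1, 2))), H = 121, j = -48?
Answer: Add(-48, Mul(726, I, Pow(3, Rational(1, 2)))) ≈ Add(-48.000, Mul(1257.5, I))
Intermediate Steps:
Function('P')(Q) = Pow(Q, Rational(3, 2))
Add(Mul(Mul(Mul(Function('P')(-3), 1), -2), H), j) = Add(Mul(Mul(Mul(Pow(-3, Rational(3, 2)), 1), -2), 121), -48) = Add(Mul(Mul(Mul(Mul(-3, I, Pow(3, Rational(1, 2))), 1), -2), 121), -48) = Add(Mul(Mul(Mul(-3, I, Pow(3, Rational(1, 2))), -2), 121), -48) = Add(Mul(Mul(6, I, Pow(3, Rational(1, 2))), 121), -48) = Add(Mul(726, I, Pow(3, Rational(1, 2))), -48) = Add(-48, Mul(726, I, Pow(3, Rational(1, 2))))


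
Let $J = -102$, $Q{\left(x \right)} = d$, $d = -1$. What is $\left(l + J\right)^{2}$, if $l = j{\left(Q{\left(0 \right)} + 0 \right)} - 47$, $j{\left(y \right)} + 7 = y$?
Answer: $24649$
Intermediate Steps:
$Q{\left(x \right)} = -1$
$j{\left(y \right)} = -7 + y$
$l = -55$ ($l = \left(-7 + \left(-1 + 0\right)\right) - 47 = \left(-7 - 1\right) - 47 = -8 - 47 = -55$)
$\left(l + J\right)^{2} = \left(-55 - 102\right)^{2} = \left(-157\right)^{2} = 24649$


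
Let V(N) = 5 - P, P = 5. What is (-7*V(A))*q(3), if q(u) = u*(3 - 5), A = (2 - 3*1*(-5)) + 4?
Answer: 0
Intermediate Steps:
A = 21 (A = (2 - 3*(-5)) + 4 = (2 + 15) + 4 = 17 + 4 = 21)
q(u) = -2*u (q(u) = u*(-2) = -2*u)
V(N) = 0 (V(N) = 5 - 1*5 = 5 - 5 = 0)
(-7*V(A))*q(3) = (-7*0)*(-2*3) = 0*(-6) = 0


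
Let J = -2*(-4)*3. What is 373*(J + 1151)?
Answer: 438275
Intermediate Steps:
J = 24 (J = 8*3 = 24)
373*(J + 1151) = 373*(24 + 1151) = 373*1175 = 438275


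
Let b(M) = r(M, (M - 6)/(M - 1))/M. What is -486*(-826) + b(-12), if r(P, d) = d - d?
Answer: 401436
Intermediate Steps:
r(P, d) = 0
b(M) = 0 (b(M) = 0/M = 0)
-486*(-826) + b(-12) = -486*(-826) + 0 = 401436 + 0 = 401436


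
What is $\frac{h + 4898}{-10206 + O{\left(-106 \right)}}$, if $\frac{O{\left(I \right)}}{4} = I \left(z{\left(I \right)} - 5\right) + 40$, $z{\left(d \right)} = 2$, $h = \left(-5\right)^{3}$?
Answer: $- \frac{4773}{8774} \approx -0.54399$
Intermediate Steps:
$h = -125$
$O{\left(I \right)} = 160 - 12 I$ ($O{\left(I \right)} = 4 \left(I \left(2 - 5\right) + 40\right) = 4 \left(I \left(-3\right) + 40\right) = 4 \left(- 3 I + 40\right) = 4 \left(40 - 3 I\right) = 160 - 12 I$)
$\frac{h + 4898}{-10206 + O{\left(-106 \right)}} = \frac{-125 + 4898}{-10206 + \left(160 - -1272\right)} = \frac{4773}{-10206 + \left(160 + 1272\right)} = \frac{4773}{-10206 + 1432} = \frac{4773}{-8774} = 4773 \left(- \frac{1}{8774}\right) = - \frac{4773}{8774}$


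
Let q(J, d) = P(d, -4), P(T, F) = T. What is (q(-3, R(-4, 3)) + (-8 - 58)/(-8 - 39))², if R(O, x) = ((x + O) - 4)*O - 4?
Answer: 669124/2209 ≈ 302.91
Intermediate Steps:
R(O, x) = -4 + O*(-4 + O + x) (R(O, x) = ((O + x) - 4)*O - 4 = (-4 + O + x)*O - 4 = O*(-4 + O + x) - 4 = -4 + O*(-4 + O + x))
q(J, d) = d
(q(-3, R(-4, 3)) + (-8 - 58)/(-8 - 39))² = ((-4 + (-4)² - 4*(-4) - 4*3) + (-8 - 58)/(-8 - 39))² = ((-4 + 16 + 16 - 12) - 66/(-47))² = (16 - 66*(-1/47))² = (16 + 66/47)² = (818/47)² = 669124/2209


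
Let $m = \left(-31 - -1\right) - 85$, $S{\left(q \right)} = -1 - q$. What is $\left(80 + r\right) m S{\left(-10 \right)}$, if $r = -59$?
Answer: $-21735$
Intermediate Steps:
$m = -115$ ($m = \left(-31 + 1\right) - 85 = -30 - 85 = -115$)
$\left(80 + r\right) m S{\left(-10 \right)} = \left(80 - 59\right) \left(-115\right) \left(-1 - -10\right) = 21 \left(-115\right) \left(-1 + 10\right) = \left(-2415\right) 9 = -21735$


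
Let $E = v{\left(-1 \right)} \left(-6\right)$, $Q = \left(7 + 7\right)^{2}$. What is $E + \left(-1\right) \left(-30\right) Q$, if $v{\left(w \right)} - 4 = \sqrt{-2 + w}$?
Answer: $5856 - 6 i \sqrt{3} \approx 5856.0 - 10.392 i$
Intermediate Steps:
$v{\left(w \right)} = 4 + \sqrt{-2 + w}$
$Q = 196$ ($Q = 14^{2} = 196$)
$E = -24 - 6 i \sqrt{3}$ ($E = \left(4 + \sqrt{-2 - 1}\right) \left(-6\right) = \left(4 + \sqrt{-3}\right) \left(-6\right) = \left(4 + i \sqrt{3}\right) \left(-6\right) = -24 - 6 i \sqrt{3} \approx -24.0 - 10.392 i$)
$E + \left(-1\right) \left(-30\right) Q = \left(-24 - 6 i \sqrt{3}\right) + \left(-1\right) \left(-30\right) 196 = \left(-24 - 6 i \sqrt{3}\right) + 30 \cdot 196 = \left(-24 - 6 i \sqrt{3}\right) + 5880 = 5856 - 6 i \sqrt{3}$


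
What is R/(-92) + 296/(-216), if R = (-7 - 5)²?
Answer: -1823/621 ≈ -2.9356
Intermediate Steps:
R = 144 (R = (-12)² = 144)
R/(-92) + 296/(-216) = 144/(-92) + 296/(-216) = 144*(-1/92) + 296*(-1/216) = -36/23 - 37/27 = -1823/621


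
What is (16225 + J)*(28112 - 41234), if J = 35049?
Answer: -672817428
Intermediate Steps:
(16225 + J)*(28112 - 41234) = (16225 + 35049)*(28112 - 41234) = 51274*(-13122) = -672817428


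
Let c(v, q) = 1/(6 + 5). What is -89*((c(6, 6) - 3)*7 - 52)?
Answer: 70844/11 ≈ 6440.4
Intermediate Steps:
c(v, q) = 1/11
-89*((c(6, 6) - 3)*7 - 52) = -89*((1/11 - 3)*7 - 52) = -89*(-32/11*7 - 52) = -89*(-224/11 - 52) = -89*(-796)/11 = -1*(-70844/11) = 70844/11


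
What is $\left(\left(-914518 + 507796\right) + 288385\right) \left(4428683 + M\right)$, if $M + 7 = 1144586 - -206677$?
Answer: $-683980641443$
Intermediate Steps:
$M = 1351256$ ($M = -7 + \left(1144586 - -206677\right) = -7 + \left(1144586 + 206677\right) = -7 + 1351263 = 1351256$)
$\left(\left(-914518 + 507796\right) + 288385\right) \left(4428683 + M\right) = \left(\left(-914518 + 507796\right) + 288385\right) \left(4428683 + 1351256\right) = \left(-406722 + 288385\right) 5779939 = \left(-118337\right) 5779939 = -683980641443$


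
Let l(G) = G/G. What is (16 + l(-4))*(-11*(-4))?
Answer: 748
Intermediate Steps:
l(G) = 1
(16 + l(-4))*(-11*(-4)) = (16 + 1)*(-11*(-4)) = 17*44 = 748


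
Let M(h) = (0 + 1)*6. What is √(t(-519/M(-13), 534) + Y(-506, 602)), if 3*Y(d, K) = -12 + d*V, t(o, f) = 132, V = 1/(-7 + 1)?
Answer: √1405/3 ≈ 12.494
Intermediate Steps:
V = -⅙ (V = 1/(-6) = -⅙ ≈ -0.16667)
M(h) = 6 (M(h) = 1*6 = 6)
Y(d, K) = -4 - d/18 (Y(d, K) = (-12 + d*(-⅙))/3 = (-12 - d/6)/3 = -4 - d/18)
√(t(-519/M(-13), 534) + Y(-506, 602)) = √(132 + (-4 - 1/18*(-506))) = √(132 + (-4 + 253/9)) = √(132 + 217/9) = √(1405/9) = √1405/3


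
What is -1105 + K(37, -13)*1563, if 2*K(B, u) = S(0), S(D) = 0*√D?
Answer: -1105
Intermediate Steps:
S(D) = 0
K(B, u) = 0 (K(B, u) = (½)*0 = 0)
-1105 + K(37, -13)*1563 = -1105 + 0*1563 = -1105 + 0 = -1105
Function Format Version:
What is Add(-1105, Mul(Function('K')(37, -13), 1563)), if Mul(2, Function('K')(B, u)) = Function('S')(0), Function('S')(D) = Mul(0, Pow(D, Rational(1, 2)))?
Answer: -1105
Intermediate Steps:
Function('S')(D) = 0
Function('K')(B, u) = 0 (Function('K')(B, u) = Mul(Rational(1, 2), 0) = 0)
Add(-1105, Mul(Function('K')(37, -13), 1563)) = Add(-1105, Mul(0, 1563)) = Add(-1105, 0) = -1105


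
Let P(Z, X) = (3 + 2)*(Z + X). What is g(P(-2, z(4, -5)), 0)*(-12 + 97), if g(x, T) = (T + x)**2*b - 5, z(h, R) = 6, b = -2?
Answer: -68425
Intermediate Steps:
P(Z, X) = 5*X + 5*Z (P(Z, X) = 5*(X + Z) = 5*X + 5*Z)
g(x, T) = -5 - 2*(T + x)**2 (g(x, T) = (T + x)**2*(-2) - 5 = -2*(T + x)**2 - 5 = -5 - 2*(T + x)**2)
g(P(-2, z(4, -5)), 0)*(-12 + 97) = (-5 - 2*(0 + (5*6 + 5*(-2)))**2)*(-12 + 97) = (-5 - 2*(0 + (30 - 10))**2)*85 = (-5 - 2*(0 + 20)**2)*85 = (-5 - 2*20**2)*85 = (-5 - 2*400)*85 = (-5 - 800)*85 = -805*85 = -68425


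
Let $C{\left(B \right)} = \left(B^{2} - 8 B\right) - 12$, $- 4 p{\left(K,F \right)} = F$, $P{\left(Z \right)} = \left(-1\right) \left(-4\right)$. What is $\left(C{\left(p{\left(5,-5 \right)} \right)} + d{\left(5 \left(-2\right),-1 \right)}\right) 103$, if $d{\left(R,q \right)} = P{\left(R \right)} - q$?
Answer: $- \frac{25441}{16} \approx -1590.1$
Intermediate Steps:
$P{\left(Z \right)} = 4$
$p{\left(K,F \right)} = - \frac{F}{4}$
$C{\left(B \right)} = -12 + B^{2} - 8 B$
$d{\left(R,q \right)} = 4 - q$
$\left(C{\left(p{\left(5,-5 \right)} \right)} + d{\left(5 \left(-2\right),-1 \right)}\right) 103 = \left(\left(-12 + \left(\left(- \frac{1}{4}\right) \left(-5\right)\right)^{2} - 8 \left(\left(- \frac{1}{4}\right) \left(-5\right)\right)\right) + \left(4 - -1\right)\right) 103 = \left(\left(-12 + \left(\frac{5}{4}\right)^{2} - 10\right) + \left(4 + 1\right)\right) 103 = \left(\left(-12 + \frac{25}{16} - 10\right) + 5\right) 103 = \left(- \frac{327}{16} + 5\right) 103 = \left(- \frac{247}{16}\right) 103 = - \frac{25441}{16}$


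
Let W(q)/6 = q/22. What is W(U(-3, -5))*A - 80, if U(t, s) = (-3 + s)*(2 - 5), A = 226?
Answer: 15392/11 ≈ 1399.3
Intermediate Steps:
U(t, s) = 9 - 3*s (U(t, s) = (-3 + s)*(-3) = 9 - 3*s)
W(q) = 3*q/11 (W(q) = 6*(q/22) = 3*q/11)
W(U(-3, -5))*A - 80 = (3*(9 - 3*(-5))/11)*226 - 80 = (3*(9 + 15)/11)*226 - 80 = ((3/11)*24)*226 - 80 = (72/11)*226 - 80 = 16272/11 - 80 = 15392/11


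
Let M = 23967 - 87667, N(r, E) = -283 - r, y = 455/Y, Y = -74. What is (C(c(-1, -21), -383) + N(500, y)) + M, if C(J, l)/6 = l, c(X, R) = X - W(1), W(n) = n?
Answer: -66781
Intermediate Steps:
y = -455/74 (y = 455/(-74) = 455*(-1/74) = -455/74 ≈ -6.1487)
c(X, R) = -1 + X (c(X, R) = X - 1*1 = X - 1 = -1 + X)
C(J, l) = 6*l
M = -63700
(C(c(-1, -21), -383) + N(500, y)) + M = (6*(-383) + (-283 - 1*500)) - 63700 = (-2298 + (-283 - 500)) - 63700 = (-2298 - 783) - 63700 = -3081 - 63700 = -66781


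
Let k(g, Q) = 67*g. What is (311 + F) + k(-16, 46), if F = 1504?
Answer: 743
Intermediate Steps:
(311 + F) + k(-16, 46) = (311 + 1504) + 67*(-16) = 1815 - 1072 = 743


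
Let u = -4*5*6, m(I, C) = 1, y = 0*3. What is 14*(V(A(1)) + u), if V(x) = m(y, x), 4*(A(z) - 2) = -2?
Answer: -1666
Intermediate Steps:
y = 0
A(z) = 3/2 (A(z) = 2 + (¼)*(-2) = 2 - ½ = 3/2)
u = -120 (u = -20*6 = -120)
V(x) = 1
14*(V(A(1)) + u) = 14*(1 - 120) = 14*(-119) = -1666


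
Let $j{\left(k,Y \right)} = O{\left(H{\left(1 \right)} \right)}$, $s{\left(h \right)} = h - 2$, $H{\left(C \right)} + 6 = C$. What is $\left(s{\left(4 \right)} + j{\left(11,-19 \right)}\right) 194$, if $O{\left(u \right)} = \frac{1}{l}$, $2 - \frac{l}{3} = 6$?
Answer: $\frac{2231}{6} \approx 371.83$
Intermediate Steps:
$H{\left(C \right)} = -6 + C$
$s{\left(h \right)} = -2 + h$
$l = -12$ ($l = 6 - 18 = -12$)
$O{\left(u \right)} = - \frac{1}{12}$ ($O{\left(u \right)} = \frac{1}{-12} = - \frac{1}{12}$)
$j{\left(k,Y \right)} = - \frac{1}{12}$
$\left(s{\left(4 \right)} + j{\left(11,-19 \right)}\right) 194 = \left(\left(-2 + 4\right) - \frac{1}{12}\right) 194 = \left(2 - \frac{1}{12}\right) 194 = \frac{23}{12} \cdot 194 = \frac{2231}{6}$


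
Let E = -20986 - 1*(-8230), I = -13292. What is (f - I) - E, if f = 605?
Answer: 26653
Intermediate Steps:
E = -12756 (E = -20986 + 8230 = -12756)
(f - I) - E = (605 - 1*(-13292)) - 1*(-12756) = (605 + 13292) + 12756 = 13897 + 12756 = 26653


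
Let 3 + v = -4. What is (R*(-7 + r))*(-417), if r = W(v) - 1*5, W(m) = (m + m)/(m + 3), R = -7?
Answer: -49623/2 ≈ -24812.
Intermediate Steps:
v = -7 (v = -3 - 4 = -7)
W(m) = 2*m/(3 + m) (W(m) = (2*m)/(3 + m) = 2*m/(3 + m))
r = -3/2 (r = 2*(-7)/(3 - 7) - 1*5 = 2*(-7)/(-4) - 5 = 2*(-7)*(-1/4) - 5 = 7/2 - 5 = -3/2 ≈ -1.5000)
(R*(-7 + r))*(-417) = -7*(-7 - 3/2)*(-417) = -7*(-17/2)*(-417) = (119/2)*(-417) = -49623/2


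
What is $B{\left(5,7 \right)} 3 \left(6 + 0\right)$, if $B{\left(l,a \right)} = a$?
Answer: $126$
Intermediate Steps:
$B{\left(5,7 \right)} 3 \left(6 + 0\right) = 7 \cdot 3 \left(6 + 0\right) = 7 \cdot 3 \cdot 6 = 7 \cdot 18 = 126$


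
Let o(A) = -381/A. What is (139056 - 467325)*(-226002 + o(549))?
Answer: 4525570379539/61 ≈ 7.4190e+10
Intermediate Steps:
(139056 - 467325)*(-226002 + o(549)) = (139056 - 467325)*(-226002 - 381/549) = -328269*(-226002 - 381*1/549) = -328269*(-226002 - 127/183) = -328269*(-41358493/183) = 4525570379539/61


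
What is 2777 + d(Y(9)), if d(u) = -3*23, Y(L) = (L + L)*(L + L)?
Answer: 2708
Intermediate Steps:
Y(L) = 4*L**2 (Y(L) = (2*L)*(2*L) = 4*L**2)
d(u) = -69
2777 + d(Y(9)) = 2777 - 69 = 2708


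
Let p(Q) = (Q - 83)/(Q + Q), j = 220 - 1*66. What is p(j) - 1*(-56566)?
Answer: 17422399/308 ≈ 56566.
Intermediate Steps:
j = 154 (j = 220 - 66 = 154)
p(Q) = (-83 + Q)/(2*Q) (p(Q) = (-83 + Q)/((2*Q)) = (-83 + Q)*(1/(2*Q)) = (-83 + Q)/(2*Q))
p(j) - 1*(-56566) = (1/2)*(-83 + 154)/154 - 1*(-56566) = (1/2)*(1/154)*71 + 56566 = 71/308 + 56566 = 17422399/308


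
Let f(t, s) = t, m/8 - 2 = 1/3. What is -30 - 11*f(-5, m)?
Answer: 25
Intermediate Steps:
m = 56/3 (m = 16 + 8/3 = 56/3 ≈ 18.667)
-30 - 11*f(-5, m) = -30 - 11*(-5) = -30 + 55 = 25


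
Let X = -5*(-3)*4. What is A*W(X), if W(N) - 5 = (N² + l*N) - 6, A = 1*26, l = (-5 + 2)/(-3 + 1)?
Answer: 95914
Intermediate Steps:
l = 3/2 (l = -3/(-2) = -3*(-½) = 3/2 ≈ 1.5000)
X = 60 (X = 15*4 = 60)
A = 26
W(N) = -1 + N² + 3*N/2 (W(N) = 5 + ((N² + 3*N/2) - 6) = 5 + (-6 + N² + 3*N/2) = -1 + N² + 3*N/2)
A*W(X) = 26*(-1 + 60² + (3/2)*60) = 26*(-1 + 3600 + 90) = 26*3689 = 95914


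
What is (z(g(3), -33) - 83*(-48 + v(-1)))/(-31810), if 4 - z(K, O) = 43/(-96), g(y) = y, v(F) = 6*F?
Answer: -430699/3053760 ≈ -0.14104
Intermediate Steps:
z(K, O) = 427/96 (z(K, O) = 4 - 43/(-96) = 4 - 43*(-1)/96 = 4 - 1*(-43/96) = 4 + 43/96 = 427/96)
(z(g(3), -33) - 83*(-48 + v(-1)))/(-31810) = (427/96 - 83*(-48 + 6*(-1)))/(-31810) = (427/96 - 83*(-48 - 6))*(-1/31810) = (427/96 - 83*(-54))*(-1/31810) = (427/96 + 4482)*(-1/31810) = (430699/96)*(-1/31810) = -430699/3053760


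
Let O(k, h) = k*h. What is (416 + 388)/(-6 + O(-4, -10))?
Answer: 402/17 ≈ 23.647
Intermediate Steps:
O(k, h) = h*k
(416 + 388)/(-6 + O(-4, -10)) = (416 + 388)/(-6 - 10*(-4)) = 804/(-6 + 40) = 804/34 = 804*(1/34) = 402/17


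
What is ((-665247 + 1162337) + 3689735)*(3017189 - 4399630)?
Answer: -5788038539825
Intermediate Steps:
((-665247 + 1162337) + 3689735)*(3017189 - 4399630) = (497090 + 3689735)*(-1382441) = 4186825*(-1382441) = -5788038539825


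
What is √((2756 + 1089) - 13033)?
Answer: 2*I*√2297 ≈ 95.854*I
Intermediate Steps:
√((2756 + 1089) - 13033) = √(3845 - 13033) = √(-9188) = 2*I*√2297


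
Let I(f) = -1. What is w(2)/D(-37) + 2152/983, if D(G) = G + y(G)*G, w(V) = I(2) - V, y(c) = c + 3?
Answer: 874881/400081 ≈ 2.1868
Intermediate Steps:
y(c) = 3 + c
w(V) = -1 - V
D(G) = G + G*(3 + G) (D(G) = G + (3 + G)*G = G + G*(3 + G))
w(2)/D(-37) + 2152/983 = (-1 - 1*2)/((-37*(4 - 37))) + 2152/983 = (-1 - 2)/((-37*(-33))) + 2152*(1/983) = -3/1221 + 2152/983 = -3*1/1221 + 2152/983 = -1/407 + 2152/983 = 874881/400081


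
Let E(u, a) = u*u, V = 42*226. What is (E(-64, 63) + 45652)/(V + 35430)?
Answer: 24874/22461 ≈ 1.1074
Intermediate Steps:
V = 9492
E(u, a) = u²
(E(-64, 63) + 45652)/(V + 35430) = ((-64)² + 45652)/(9492 + 35430) = (4096 + 45652)/44922 = 49748*(1/44922) = 24874/22461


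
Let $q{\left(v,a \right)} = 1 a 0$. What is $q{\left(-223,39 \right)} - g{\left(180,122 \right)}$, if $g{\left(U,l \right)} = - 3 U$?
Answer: $540$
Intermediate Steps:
$q{\left(v,a \right)} = 0$ ($q{\left(v,a \right)} = a 0 = 0$)
$q{\left(-223,39 \right)} - g{\left(180,122 \right)} = 0 - \left(-3\right) 180 = 0 - -540 = 0 + 540 = 540$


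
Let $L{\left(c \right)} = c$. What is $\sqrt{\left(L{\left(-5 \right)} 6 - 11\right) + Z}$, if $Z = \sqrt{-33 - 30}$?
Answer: $\sqrt{-41 + 3 i \sqrt{7}} \approx 0.61694 + 6.4328 i$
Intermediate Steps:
$Z = 3 i \sqrt{7}$ ($Z = \sqrt{-63} = 3 i \sqrt{7} \approx 7.9373 i$)
$\sqrt{\left(L{\left(-5 \right)} 6 - 11\right) + Z} = \sqrt{\left(\left(-5\right) 6 - 11\right) + 3 i \sqrt{7}} = \sqrt{\left(-30 - 11\right) + 3 i \sqrt{7}} = \sqrt{-41 + 3 i \sqrt{7}}$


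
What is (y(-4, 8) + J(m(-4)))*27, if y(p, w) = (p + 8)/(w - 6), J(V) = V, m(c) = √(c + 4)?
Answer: 54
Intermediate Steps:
m(c) = √(4 + c)
y(p, w) = (8 + p)/(-6 + w)
(y(-4, 8) + J(m(-4)))*27 = ((8 - 4)/(-6 + 8) + √(4 - 4))*27 = (4/2 + √0)*27 = ((½)*4 + 0)*27 = (2 + 0)*27 = 2*27 = 54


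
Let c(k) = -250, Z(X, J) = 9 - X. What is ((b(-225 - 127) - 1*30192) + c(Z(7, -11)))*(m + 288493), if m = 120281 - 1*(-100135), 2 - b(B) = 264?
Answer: -15625541936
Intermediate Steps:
b(B) = -262 (b(B) = 2 - 1*264 = 2 - 264 = -262)
m = 220416 (m = 120281 + 100135 = 220416)
((b(-225 - 127) - 1*30192) + c(Z(7, -11)))*(m + 288493) = ((-262 - 1*30192) - 250)*(220416 + 288493) = ((-262 - 30192) - 250)*508909 = (-30454 - 250)*508909 = -30704*508909 = -15625541936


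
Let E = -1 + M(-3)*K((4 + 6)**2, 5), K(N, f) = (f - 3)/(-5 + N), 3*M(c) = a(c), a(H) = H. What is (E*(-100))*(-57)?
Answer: -5820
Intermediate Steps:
M(c) = c/3
K(N, f) = (-3 + f)/(-5 + N)
E = -97/95 (E = -1 + ((1/3)*(-3))*((-3 + 5)/(-5 + (4 + 6)**2)) = -1 - 2/(-5 + 10**2) = -1 - 2/(-5 + 100) = -1 - 2/95 = -97/95 ≈ -1.0211)
(E*(-100))*(-57) = -97/95*(-100)*(-57) = (1940/19)*(-57) = -5820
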